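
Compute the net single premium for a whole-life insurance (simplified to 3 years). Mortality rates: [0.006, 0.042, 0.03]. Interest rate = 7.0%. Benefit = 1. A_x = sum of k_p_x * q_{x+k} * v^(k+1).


v = 0.934579
Year 0: k_p_x=1.0, q=0.006, term=0.005607
Year 1: k_p_x=0.994, q=0.042, term=0.036464
Year 2: k_p_x=0.952252, q=0.03, term=0.02332
A_x = 0.0654


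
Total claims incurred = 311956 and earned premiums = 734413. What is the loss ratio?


Loss ratio = claims / premiums
= 311956 / 734413
= 0.4248


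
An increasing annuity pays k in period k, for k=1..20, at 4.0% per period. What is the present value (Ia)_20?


(Ia)_n = sum_{k=1}^{n} k * v^k, v = 1/(1+i)
v = 0.961538
Sum computed term by term:
(Ia)_20 = 125.155


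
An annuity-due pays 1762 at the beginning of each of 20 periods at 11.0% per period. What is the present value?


PV_due = PMT * (1-(1+i)^(-n))/i * (1+i)
PV_immediate = 14031.3841
PV_due = 14031.3841 * 1.11
= 15574.8364


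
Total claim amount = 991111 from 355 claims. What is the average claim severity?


severity = total / number
= 991111 / 355
= 2791.862


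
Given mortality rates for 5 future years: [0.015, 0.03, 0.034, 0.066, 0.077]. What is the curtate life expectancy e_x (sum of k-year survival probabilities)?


e_x = sum_{k=1}^{n} k_p_x
k_p_x values:
  1_p_x = 0.985
  2_p_x = 0.95545
  3_p_x = 0.922965
  4_p_x = 0.862049
  5_p_x = 0.795671
e_x = 4.5211


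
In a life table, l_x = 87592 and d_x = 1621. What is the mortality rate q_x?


q_x = d_x / l_x
= 1621 / 87592
= 0.0185


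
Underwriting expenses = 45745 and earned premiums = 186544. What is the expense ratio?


Expense ratio = expenses / premiums
= 45745 / 186544
= 0.2452


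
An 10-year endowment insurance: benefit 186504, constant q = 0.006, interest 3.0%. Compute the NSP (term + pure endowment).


Term component = 9305.4733
Pure endowment = 10_p_x * v^10 * benefit = 0.941594 * 0.744094 * 186504 = 130671.1603
NSP = 139976.6336


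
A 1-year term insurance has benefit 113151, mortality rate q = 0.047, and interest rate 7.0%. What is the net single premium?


NSP = benefit * q * v
v = 1/(1+i) = 0.934579
NSP = 113151 * 0.047 * 0.934579
= 4970.1841


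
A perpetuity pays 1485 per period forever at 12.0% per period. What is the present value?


PV = PMT / i
= 1485 / 0.12
= 12375.0


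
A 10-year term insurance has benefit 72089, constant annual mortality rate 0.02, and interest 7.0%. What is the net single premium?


NSP = benefit * sum_{k=0}^{n-1} k_p_x * q * v^(k+1)
With constant q=0.02, v=0.934579
Sum = 0.12992
NSP = 72089 * 0.12992
= 9365.8288


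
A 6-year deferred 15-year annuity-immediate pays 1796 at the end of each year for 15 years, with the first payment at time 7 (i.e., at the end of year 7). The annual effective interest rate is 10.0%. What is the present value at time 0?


PV at time 6 of the 15-year annuity-immediate:
a_n = 1796 * (1-(1+0.1)^(-15))/0.1 = 13660.5188
Discount back 6 years to time 0:
PV = 13660.5188 * (1+0.1)^(-6)
= 13660.5188 * 0.564474
= 7711.0067


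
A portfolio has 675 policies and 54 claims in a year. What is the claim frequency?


frequency = claims / policies
= 54 / 675
= 0.08


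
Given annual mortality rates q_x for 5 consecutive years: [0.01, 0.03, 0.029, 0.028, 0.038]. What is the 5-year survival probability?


p_k = 1 - q_k for each year
Survival = product of (1 - q_k)
= 0.99 * 0.97 * 0.971 * 0.972 * 0.962
= 0.8719


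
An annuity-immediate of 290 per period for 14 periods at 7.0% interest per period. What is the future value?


FV = PMT * ((1+i)^n - 1) / i
= 290 * ((1.07)^14 - 1) / 0.07
= 290 * (2.578534 - 1) / 0.07
= 6539.6415


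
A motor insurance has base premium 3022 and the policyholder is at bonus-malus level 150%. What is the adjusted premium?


adjusted = base * BM_level / 100
= 3022 * 150 / 100
= 3022 * 1.5
= 4533.0


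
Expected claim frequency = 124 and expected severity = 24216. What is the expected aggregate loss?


E[S] = E[N] * E[X]
= 124 * 24216
= 3.0028e+06


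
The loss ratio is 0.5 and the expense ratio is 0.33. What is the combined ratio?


Combined ratio = loss ratio + expense ratio
= 0.5 + 0.33
= 0.83


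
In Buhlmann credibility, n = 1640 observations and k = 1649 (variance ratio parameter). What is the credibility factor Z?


Z = n / (n + k)
= 1640 / (1640 + 1649)
= 1640 / 3289
= 0.4986


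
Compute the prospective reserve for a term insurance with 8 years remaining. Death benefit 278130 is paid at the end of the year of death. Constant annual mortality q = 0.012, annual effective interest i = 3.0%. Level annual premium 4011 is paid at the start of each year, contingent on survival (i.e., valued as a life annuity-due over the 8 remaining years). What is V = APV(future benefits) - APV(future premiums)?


v = 1/(1+i) = 0.970874
APV(future benefits) per unit = sum_{k=0}^{7} k_p_x * q * v^(k+1) = 0.080933
APV(future benefits) = 278130 * 0.080933 = 22509.9675
Life annuity-due factor ä_{x:8} = sum_{k=0}^{7} k_p_x * v^k = 6.946771
APV(future premiums) = 4011 * 6.946771 = 27863.5003
V = 22509.9675 - 27863.5003
= -5353.5328


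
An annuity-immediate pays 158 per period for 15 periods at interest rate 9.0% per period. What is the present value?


PV = PMT * (1 - (1+i)^(-n)) / i
= 158 * (1 - (1+0.09)^(-15)) / 0.09
= 158 * (1 - 0.274538) / 0.09
= 158 * 8.060688
= 1273.5888


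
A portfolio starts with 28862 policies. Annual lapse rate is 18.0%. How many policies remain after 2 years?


remaining = initial * (1 - lapse)^years
= 28862 * (1 - 0.18)^2
= 28862 * 0.6724
= 19406.8088


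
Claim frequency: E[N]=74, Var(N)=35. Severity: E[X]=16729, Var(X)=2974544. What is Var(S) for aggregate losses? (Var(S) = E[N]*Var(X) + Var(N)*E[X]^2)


Var(S) = E[N]*Var(X) + Var(N)*E[X]^2
= 74*2974544 + 35*16729^2
= 220116256 + 9795080435
= 1.0015e+10


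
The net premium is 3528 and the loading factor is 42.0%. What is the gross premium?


Gross = net * (1 + loading)
= 3528 * (1 + 0.42)
= 3528 * 1.42
= 5009.76


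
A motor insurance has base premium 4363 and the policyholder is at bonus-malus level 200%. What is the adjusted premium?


adjusted = base * BM_level / 100
= 4363 * 200 / 100
= 4363 * 2.0
= 8726.0


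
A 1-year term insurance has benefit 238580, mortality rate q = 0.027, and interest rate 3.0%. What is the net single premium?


NSP = benefit * q * v
v = 1/(1+i) = 0.970874
NSP = 238580 * 0.027 * 0.970874
= 6254.0388


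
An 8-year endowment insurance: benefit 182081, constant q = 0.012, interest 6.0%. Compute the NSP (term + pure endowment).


Term component = 13059.7385
Pure endowment = 8_p_x * v^8 * benefit = 0.907937 * 0.627412 * 182081 = 103722.5689
NSP = 116782.3074


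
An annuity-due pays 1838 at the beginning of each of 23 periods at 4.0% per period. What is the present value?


PV_due = PMT * (1-(1+i)^(-n))/i * (1+i)
PV_immediate = 27306.875
PV_due = 27306.875 * 1.04
= 28399.15


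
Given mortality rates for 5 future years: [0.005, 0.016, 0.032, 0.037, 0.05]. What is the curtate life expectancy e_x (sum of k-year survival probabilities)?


e_x = sum_{k=1}^{n} k_p_x
k_p_x values:
  1_p_x = 0.995
  2_p_x = 0.97908
  3_p_x = 0.947749
  4_p_x = 0.912683
  5_p_x = 0.867049
e_x = 4.7016


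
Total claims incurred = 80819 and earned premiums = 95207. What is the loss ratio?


Loss ratio = claims / premiums
= 80819 / 95207
= 0.8489


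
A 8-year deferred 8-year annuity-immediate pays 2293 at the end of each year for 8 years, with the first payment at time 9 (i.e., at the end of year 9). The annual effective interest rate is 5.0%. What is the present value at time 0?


PV at time 8 of the 8-year annuity-immediate:
a_n = 2293 * (1-(1+0.05)^(-8))/0.05 = 14820.1469
Discount back 8 years to time 0:
PV = 14820.1469 * (1+0.05)^(-8)
= 14820.1469 * 0.676839
= 10030.8587


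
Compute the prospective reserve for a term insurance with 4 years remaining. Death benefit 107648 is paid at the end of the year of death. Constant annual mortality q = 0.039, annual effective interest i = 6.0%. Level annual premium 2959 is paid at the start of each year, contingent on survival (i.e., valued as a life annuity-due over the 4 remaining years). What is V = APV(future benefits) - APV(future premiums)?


v = 1/(1+i) = 0.943396
APV(future benefits) per unit = sum_{k=0}^{3} k_p_x * q * v^(k+1) = 0.127806
APV(future benefits) = 107648 * 0.127806 = 13758.0517
Life annuity-due factor ä_{x:4} = sum_{k=0}^{3} k_p_x * v^k = 3.473699
APV(future premiums) = 2959 * 3.473699 = 10278.6765
V = 13758.0517 - 10278.6765
= 3479.3753


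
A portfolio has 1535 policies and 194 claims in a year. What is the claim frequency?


frequency = claims / policies
= 194 / 1535
= 0.1264


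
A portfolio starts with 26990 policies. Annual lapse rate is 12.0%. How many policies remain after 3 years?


remaining = initial * (1 - lapse)^years
= 26990 * (1 - 0.12)^3
= 26990 * 0.681472
= 18392.9293


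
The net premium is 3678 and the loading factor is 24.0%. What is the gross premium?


Gross = net * (1 + loading)
= 3678 * (1 + 0.24)
= 3678 * 1.24
= 4560.72


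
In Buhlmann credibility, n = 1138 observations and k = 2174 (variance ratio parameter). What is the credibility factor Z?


Z = n / (n + k)
= 1138 / (1138 + 2174)
= 1138 / 3312
= 0.3436


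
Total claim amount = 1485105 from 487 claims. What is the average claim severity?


severity = total / number
= 1485105 / 487
= 3049.4969


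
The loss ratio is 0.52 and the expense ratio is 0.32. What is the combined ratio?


Combined ratio = loss ratio + expense ratio
= 0.52 + 0.32
= 0.84


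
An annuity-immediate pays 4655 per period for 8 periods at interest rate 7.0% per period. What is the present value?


PV = PMT * (1 - (1+i)^(-n)) / i
= 4655 * (1 - (1+0.07)^(-8)) / 0.07
= 4655 * (1 - 0.582009) / 0.07
= 4655 * 5.971299
= 27796.3945


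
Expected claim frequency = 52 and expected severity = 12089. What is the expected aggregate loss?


E[S] = E[N] * E[X]
= 52 * 12089
= 628628


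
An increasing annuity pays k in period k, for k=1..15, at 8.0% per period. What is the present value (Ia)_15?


(Ia)_n = sum_{k=1}^{n} k * v^k, v = 1/(1+i)
v = 0.925926
Sum computed term by term:
(Ia)_15 = 56.4451


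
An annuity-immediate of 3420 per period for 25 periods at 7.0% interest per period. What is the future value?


FV = PMT * ((1+i)^n - 1) / i
= 3420 * ((1.07)^25 - 1) / 0.07
= 3420 * (5.427433 - 1) / 0.07
= 216311.709


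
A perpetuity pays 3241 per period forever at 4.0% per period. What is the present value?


PV = PMT / i
= 3241 / 0.04
= 81025.0


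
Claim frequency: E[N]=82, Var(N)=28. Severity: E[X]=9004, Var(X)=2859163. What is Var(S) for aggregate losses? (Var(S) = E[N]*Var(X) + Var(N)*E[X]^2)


Var(S) = E[N]*Var(X) + Var(N)*E[X]^2
= 82*2859163 + 28*9004^2
= 234451366 + 2270016448
= 2.5045e+09


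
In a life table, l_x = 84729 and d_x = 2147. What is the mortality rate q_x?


q_x = d_x / l_x
= 2147 / 84729
= 0.0253


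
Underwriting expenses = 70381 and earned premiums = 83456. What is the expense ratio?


Expense ratio = expenses / premiums
= 70381 / 83456
= 0.8433


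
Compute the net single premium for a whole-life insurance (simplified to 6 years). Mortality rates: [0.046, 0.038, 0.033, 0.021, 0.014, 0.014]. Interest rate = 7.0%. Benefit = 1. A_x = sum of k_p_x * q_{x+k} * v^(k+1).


v = 0.934579
Year 0: k_p_x=1.0, q=0.046, term=0.042991
Year 1: k_p_x=0.954, q=0.038, term=0.031664
Year 2: k_p_x=0.917748, q=0.033, term=0.024722
Year 3: k_p_x=0.887462, q=0.021, term=0.014218
Year 4: k_p_x=0.868826, q=0.014, term=0.008672
Year 5: k_p_x=0.856662, q=0.014, term=0.007992
A_x = 0.1303


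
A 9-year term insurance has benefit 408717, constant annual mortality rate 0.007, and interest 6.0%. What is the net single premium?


NSP = benefit * sum_{k=0}^{n-1} k_p_x * q * v^(k+1)
With constant q=0.007, v=0.943396
Sum = 0.046426
NSP = 408717 * 0.046426
= 18975.1281


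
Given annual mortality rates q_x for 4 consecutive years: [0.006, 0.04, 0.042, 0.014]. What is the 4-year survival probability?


p_k = 1 - q_k for each year
Survival = product of (1 - q_k)
= 0.994 * 0.96 * 0.958 * 0.986
= 0.9014


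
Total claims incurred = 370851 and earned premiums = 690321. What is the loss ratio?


Loss ratio = claims / premiums
= 370851 / 690321
= 0.5372


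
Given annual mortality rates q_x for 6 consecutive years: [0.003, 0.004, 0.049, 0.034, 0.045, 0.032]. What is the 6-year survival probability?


p_k = 1 - q_k for each year
Survival = product of (1 - q_k)
= 0.997 * 0.996 * 0.951 * 0.966 * 0.955 * 0.968
= 0.8433


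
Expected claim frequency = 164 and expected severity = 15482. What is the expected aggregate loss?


E[S] = E[N] * E[X]
= 164 * 15482
= 2.5390e+06


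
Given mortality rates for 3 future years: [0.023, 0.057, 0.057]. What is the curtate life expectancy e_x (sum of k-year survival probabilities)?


e_x = sum_{k=1}^{n} k_p_x
k_p_x values:
  1_p_x = 0.977
  2_p_x = 0.921311
  3_p_x = 0.868796
e_x = 2.7671


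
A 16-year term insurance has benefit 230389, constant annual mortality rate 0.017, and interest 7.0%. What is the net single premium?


NSP = benefit * sum_{k=0}^{n-1} k_p_x * q * v^(k+1)
With constant q=0.017, v=0.934579
Sum = 0.145093
NSP = 230389 * 0.145093
= 33427.9047


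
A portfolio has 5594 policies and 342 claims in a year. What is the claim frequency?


frequency = claims / policies
= 342 / 5594
= 0.0611


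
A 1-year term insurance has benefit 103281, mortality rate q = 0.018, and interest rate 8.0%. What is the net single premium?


NSP = benefit * q * v
v = 1/(1+i) = 0.925926
NSP = 103281 * 0.018 * 0.925926
= 1721.35


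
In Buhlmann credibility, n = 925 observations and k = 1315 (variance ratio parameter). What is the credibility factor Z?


Z = n / (n + k)
= 925 / (925 + 1315)
= 925 / 2240
= 0.4129


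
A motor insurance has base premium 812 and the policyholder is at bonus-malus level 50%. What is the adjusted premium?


adjusted = base * BM_level / 100
= 812 * 50 / 100
= 812 * 0.5
= 406.0


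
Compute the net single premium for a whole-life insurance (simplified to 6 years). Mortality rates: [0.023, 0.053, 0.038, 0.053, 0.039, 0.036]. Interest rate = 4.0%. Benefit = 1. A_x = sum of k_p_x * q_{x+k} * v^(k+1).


v = 0.961538
Year 0: k_p_x=1.0, q=0.023, term=0.022115
Year 1: k_p_x=0.977, q=0.053, term=0.047874
Year 2: k_p_x=0.925219, q=0.038, term=0.031256
Year 3: k_p_x=0.890061, q=0.053, term=0.040324
Year 4: k_p_x=0.842887, q=0.039, term=0.027019
Year 5: k_p_x=0.810015, q=0.036, term=0.023046
A_x = 0.1916


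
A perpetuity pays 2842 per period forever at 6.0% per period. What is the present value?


PV = PMT / i
= 2842 / 0.06
= 47366.6667


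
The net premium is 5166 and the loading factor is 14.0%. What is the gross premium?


Gross = net * (1 + loading)
= 5166 * (1 + 0.14)
= 5166 * 1.14
= 5889.24


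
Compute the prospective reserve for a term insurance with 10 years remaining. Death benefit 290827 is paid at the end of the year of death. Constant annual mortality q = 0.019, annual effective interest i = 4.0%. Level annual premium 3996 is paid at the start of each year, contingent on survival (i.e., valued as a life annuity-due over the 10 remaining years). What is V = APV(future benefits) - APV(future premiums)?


v = 1/(1+i) = 0.961538
APV(future benefits) per unit = sum_{k=0}^{9} k_p_x * q * v^(k+1) = 0.142454
APV(future benefits) = 290827 * 0.142454 = 41429.4035
Life annuity-due factor ä_{x:10} = sum_{k=0}^{9} k_p_x * v^k = 7.79747
APV(future premiums) = 3996 * 7.79747 = 31158.6889
V = 41429.4035 - 31158.6889
= 10270.7146


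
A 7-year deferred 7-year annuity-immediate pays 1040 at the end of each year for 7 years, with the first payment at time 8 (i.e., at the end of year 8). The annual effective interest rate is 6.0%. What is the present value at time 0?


PV at time 7 of the 7-year annuity-immediate:
a_n = 1040 * (1-(1+0.06)^(-7))/0.06 = 5805.6767
Discount back 7 years to time 0:
PV = 5805.6767 * (1+0.06)^(-7)
= 5805.6767 * 0.665057
= 3861.1066


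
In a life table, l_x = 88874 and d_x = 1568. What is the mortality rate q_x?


q_x = d_x / l_x
= 1568 / 88874
= 0.0176


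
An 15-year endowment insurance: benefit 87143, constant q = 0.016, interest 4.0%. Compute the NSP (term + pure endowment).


Term component = 14043.9742
Pure endowment = 15_p_x * v^15 * benefit = 0.785103 * 0.555265 * 87143 = 37989.0903
NSP = 52033.0645


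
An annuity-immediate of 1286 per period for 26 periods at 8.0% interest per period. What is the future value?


FV = PMT * ((1+i)^n - 1) / i
= 1286 * ((1.08)^26 - 1) / 0.08
= 1286 * (7.396353 - 1) / 0.08
= 102821.3779


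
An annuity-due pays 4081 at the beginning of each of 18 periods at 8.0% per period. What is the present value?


PV_due = PMT * (1-(1+i)^(-n))/i * (1+i)
PV_immediate = 38246.6714
PV_due = 38246.6714 * 1.08
= 41306.4051


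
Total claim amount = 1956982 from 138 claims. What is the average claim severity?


severity = total / number
= 1956982 / 138
= 14181.029


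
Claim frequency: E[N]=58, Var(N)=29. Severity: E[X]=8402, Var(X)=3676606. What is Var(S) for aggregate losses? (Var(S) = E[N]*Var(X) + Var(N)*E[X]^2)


Var(S) = E[N]*Var(X) + Var(N)*E[X]^2
= 58*3676606 + 29*8402^2
= 213243148 + 2047214516
= 2.2605e+09


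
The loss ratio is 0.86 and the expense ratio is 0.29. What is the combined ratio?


Combined ratio = loss ratio + expense ratio
= 0.86 + 0.29
= 1.15


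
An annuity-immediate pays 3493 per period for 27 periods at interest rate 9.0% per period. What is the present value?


PV = PMT * (1 - (1+i)^(-n)) / i
= 3493 * (1 - (1+0.09)^(-27)) / 0.09
= 3493 * (1 - 0.097608) / 0.09
= 3493 * 10.02658
= 35022.8437


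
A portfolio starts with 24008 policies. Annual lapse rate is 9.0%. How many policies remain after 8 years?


remaining = initial * (1 - lapse)^years
= 24008 * (1 - 0.09)^8
= 24008 * 0.470253
= 11289.8227


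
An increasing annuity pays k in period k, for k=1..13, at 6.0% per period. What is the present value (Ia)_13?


(Ia)_n = sum_{k=1}^{n} k * v^k, v = 1/(1+i)
v = 0.943396
Sum computed term by term:
(Ia)_13 = 54.8156


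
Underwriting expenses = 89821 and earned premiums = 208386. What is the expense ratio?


Expense ratio = expenses / premiums
= 89821 / 208386
= 0.431


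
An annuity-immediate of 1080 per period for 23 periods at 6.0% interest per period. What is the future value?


FV = PMT * ((1+i)^n - 1) / i
= 1080 * ((1.06)^23 - 1) / 0.06
= 1080 * (3.81975 - 1) / 0.06
= 50755.4939


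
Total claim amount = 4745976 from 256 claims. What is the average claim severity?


severity = total / number
= 4745976 / 256
= 18538.9688


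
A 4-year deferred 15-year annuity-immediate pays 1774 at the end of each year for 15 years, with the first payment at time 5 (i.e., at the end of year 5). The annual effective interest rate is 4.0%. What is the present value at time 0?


PV at time 4 of the 15-year annuity-immediate:
a_n = 1774 * (1-(1+0.04)^(-15))/0.04 = 19724.0193
Discount back 4 years to time 0:
PV = 19724.0193 * (1+0.04)^(-4)
= 19724.0193 * 0.854804
= 16860.1744


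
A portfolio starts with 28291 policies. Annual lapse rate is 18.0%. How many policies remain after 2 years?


remaining = initial * (1 - lapse)^years
= 28291 * (1 - 0.18)^2
= 28291 * 0.6724
= 19022.8684


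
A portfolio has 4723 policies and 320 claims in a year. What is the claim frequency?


frequency = claims / policies
= 320 / 4723
= 0.0678


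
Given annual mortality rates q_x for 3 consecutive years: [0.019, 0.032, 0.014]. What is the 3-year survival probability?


p_k = 1 - q_k for each year
Survival = product of (1 - q_k)
= 0.981 * 0.968 * 0.986
= 0.9363


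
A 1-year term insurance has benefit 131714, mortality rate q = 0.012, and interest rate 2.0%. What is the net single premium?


NSP = benefit * q * v
v = 1/(1+i) = 0.980392
NSP = 131714 * 0.012 * 0.980392
= 1549.5765


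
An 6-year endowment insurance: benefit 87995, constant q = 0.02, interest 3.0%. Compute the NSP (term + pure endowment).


Term component = 9085.3413
Pure endowment = 6_p_x * v^6 * benefit = 0.885842 * 0.837484 * 87995 = 65281.6468
NSP = 74366.9881


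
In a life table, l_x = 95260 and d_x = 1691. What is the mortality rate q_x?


q_x = d_x / l_x
= 1691 / 95260
= 0.0178


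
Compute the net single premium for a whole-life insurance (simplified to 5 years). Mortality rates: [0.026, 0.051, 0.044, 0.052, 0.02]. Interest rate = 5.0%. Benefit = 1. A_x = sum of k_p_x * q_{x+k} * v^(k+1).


v = 0.952381
Year 0: k_p_x=1.0, q=0.026, term=0.024762
Year 1: k_p_x=0.974, q=0.051, term=0.045056
Year 2: k_p_x=0.924326, q=0.044, term=0.035133
Year 3: k_p_x=0.883656, q=0.052, term=0.037803
Year 4: k_p_x=0.837706, q=0.02, term=0.013127
A_x = 0.1559


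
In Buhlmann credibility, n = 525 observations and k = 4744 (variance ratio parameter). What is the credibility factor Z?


Z = n / (n + k)
= 525 / (525 + 4744)
= 525 / 5269
= 0.0996


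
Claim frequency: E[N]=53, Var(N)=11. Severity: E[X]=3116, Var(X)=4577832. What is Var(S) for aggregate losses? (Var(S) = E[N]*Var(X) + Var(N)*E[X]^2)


Var(S) = E[N]*Var(X) + Var(N)*E[X]^2
= 53*4577832 + 11*3116^2
= 242625096 + 106804016
= 3.4943e+08


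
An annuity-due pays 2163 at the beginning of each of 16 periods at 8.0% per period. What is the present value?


PV_due = PMT * (1-(1+i)^(-n))/i * (1+i)
PV_immediate = 19145.5115
PV_due = 19145.5115 * 1.08
= 20677.1524


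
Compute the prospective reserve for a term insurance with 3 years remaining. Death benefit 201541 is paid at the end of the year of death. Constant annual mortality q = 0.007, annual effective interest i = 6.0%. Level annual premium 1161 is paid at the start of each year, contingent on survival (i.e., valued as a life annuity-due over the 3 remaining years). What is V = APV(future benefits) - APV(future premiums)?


v = 1/(1+i) = 0.943396
APV(future benefits) per unit = sum_{k=0}^{2} k_p_x * q * v^(k+1) = 0.018585
APV(future benefits) = 201541 * 0.018585 = 3745.736
Life annuity-due factor ä_{x:3} = sum_{k=0}^{2} k_p_x * v^k = 2.814373
APV(future premiums) = 1161 * 2.814373 = 3267.4865
V = 3745.736 - 3267.4865
= 478.2495


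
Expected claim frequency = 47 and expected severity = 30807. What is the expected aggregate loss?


E[S] = E[N] * E[X]
= 47 * 30807
= 1.4479e+06


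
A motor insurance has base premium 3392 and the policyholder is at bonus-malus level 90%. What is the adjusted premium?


adjusted = base * BM_level / 100
= 3392 * 90 / 100
= 3392 * 0.9
= 3052.8


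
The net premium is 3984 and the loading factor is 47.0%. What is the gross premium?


Gross = net * (1 + loading)
= 3984 * (1 + 0.47)
= 3984 * 1.47
= 5856.48


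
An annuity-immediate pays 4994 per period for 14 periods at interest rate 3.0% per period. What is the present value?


PV = PMT * (1 - (1+i)^(-n)) / i
= 4994 * (1 - (1+0.03)^(-14)) / 0.03
= 4994 * (1 - 0.661118) / 0.03
= 4994 * 11.296073
= 56412.5893


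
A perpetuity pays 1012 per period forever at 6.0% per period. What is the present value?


PV = PMT / i
= 1012 / 0.06
= 16866.6667


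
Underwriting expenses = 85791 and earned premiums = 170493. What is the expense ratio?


Expense ratio = expenses / premiums
= 85791 / 170493
= 0.5032


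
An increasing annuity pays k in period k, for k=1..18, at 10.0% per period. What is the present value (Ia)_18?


(Ia)_n = sum_{k=1}^{n} k * v^k, v = 1/(1+i)
v = 0.909091
Sum computed term by term:
(Ia)_18 = 57.841


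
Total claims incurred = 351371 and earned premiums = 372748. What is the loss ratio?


Loss ratio = claims / premiums
= 351371 / 372748
= 0.9427


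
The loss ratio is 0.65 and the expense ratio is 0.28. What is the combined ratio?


Combined ratio = loss ratio + expense ratio
= 0.65 + 0.28
= 0.93


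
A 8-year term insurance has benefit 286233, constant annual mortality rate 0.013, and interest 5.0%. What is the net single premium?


NSP = benefit * sum_{k=0}^{n-1} k_p_x * q * v^(k+1)
With constant q=0.013, v=0.952381
Sum = 0.080565
NSP = 286233 * 0.080565
= 23060.4016


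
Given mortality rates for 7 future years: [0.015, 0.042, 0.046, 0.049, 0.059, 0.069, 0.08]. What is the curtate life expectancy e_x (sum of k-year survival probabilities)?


e_x = sum_{k=1}^{n} k_p_x
k_p_x values:
  1_p_x = 0.985
  2_p_x = 0.94363
  3_p_x = 0.900223
  4_p_x = 0.856112
  5_p_x = 0.805601
  6_p_x = 0.750015
  7_p_x = 0.690014
e_x = 5.9306


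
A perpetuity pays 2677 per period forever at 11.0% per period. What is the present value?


PV = PMT / i
= 2677 / 0.11
= 24336.3636


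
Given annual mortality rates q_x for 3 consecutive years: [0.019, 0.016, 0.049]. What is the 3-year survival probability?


p_k = 1 - q_k for each year
Survival = product of (1 - q_k)
= 0.981 * 0.984 * 0.951
= 0.918


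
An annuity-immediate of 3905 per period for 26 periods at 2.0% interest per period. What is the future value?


FV = PMT * ((1+i)^n - 1) / i
= 3905 * ((1.02)^26 - 1) / 0.02
= 3905 * (1.673418 - 1) / 0.02
= 131484.8868


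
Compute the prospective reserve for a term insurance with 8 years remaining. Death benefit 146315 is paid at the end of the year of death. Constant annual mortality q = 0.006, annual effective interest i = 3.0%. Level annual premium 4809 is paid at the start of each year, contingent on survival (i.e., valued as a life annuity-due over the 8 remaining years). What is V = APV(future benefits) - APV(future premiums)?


v = 1/(1+i) = 0.970874
APV(future benefits) per unit = sum_{k=0}^{7} k_p_x * q * v^(k+1) = 0.041283
APV(future benefits) = 146315 * 0.041283 = 6040.2773
Life annuity-due factor ä_{x:8} = sum_{k=0}^{7} k_p_x * v^k = 7.086862
APV(future premiums) = 4809 * 7.086862 = 34080.7213
V = 6040.2773 - 34080.7213
= -28040.444


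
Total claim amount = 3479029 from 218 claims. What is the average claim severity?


severity = total / number
= 3479029 / 218
= 15958.8486


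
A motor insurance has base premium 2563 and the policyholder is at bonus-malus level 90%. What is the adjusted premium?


adjusted = base * BM_level / 100
= 2563 * 90 / 100
= 2563 * 0.9
= 2306.7


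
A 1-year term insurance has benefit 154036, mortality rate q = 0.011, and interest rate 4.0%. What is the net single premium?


NSP = benefit * q * v
v = 1/(1+i) = 0.961538
NSP = 154036 * 0.011 * 0.961538
= 1629.2269


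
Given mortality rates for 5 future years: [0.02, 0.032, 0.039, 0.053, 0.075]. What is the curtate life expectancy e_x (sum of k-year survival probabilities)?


e_x = sum_{k=1}^{n} k_p_x
k_p_x values:
  1_p_x = 0.98
  2_p_x = 0.94864
  3_p_x = 0.911643
  4_p_x = 0.863326
  5_p_x = 0.798577
e_x = 4.5022


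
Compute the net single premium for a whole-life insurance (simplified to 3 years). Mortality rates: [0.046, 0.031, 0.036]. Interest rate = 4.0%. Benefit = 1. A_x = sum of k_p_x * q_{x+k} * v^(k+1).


v = 0.961538
Year 0: k_p_x=1.0, q=0.046, term=0.044231
Year 1: k_p_x=0.954, q=0.031, term=0.027343
Year 2: k_p_x=0.924426, q=0.036, term=0.029585
A_x = 0.1012


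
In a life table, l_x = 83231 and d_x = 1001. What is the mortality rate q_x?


q_x = d_x / l_x
= 1001 / 83231
= 0.012


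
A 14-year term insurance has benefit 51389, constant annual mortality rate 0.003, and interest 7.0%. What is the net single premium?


NSP = benefit * sum_{k=0}^{n-1} k_p_x * q * v^(k+1)
With constant q=0.003, v=0.934579
Sum = 0.025815
NSP = 51389 * 0.025815
= 1326.5906


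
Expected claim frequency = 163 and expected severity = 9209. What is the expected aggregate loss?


E[S] = E[N] * E[X]
= 163 * 9209
= 1.5011e+06


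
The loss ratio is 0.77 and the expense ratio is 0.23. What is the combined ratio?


Combined ratio = loss ratio + expense ratio
= 0.77 + 0.23
= 1.0


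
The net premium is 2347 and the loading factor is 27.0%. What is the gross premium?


Gross = net * (1 + loading)
= 2347 * (1 + 0.27)
= 2347 * 1.27
= 2980.69


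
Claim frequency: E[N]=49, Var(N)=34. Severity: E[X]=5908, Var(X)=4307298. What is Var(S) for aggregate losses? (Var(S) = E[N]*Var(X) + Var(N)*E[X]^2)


Var(S) = E[N]*Var(X) + Var(N)*E[X]^2
= 49*4307298 + 34*5908^2
= 211057602 + 1186751776
= 1.3978e+09


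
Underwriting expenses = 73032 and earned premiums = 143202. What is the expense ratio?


Expense ratio = expenses / premiums
= 73032 / 143202
= 0.51


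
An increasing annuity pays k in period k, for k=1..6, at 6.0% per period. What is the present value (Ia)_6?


(Ia)_n = sum_{k=1}^{n} k * v^k, v = 1/(1+i)
v = 0.943396
Sum computed term by term:
(Ia)_6 = 16.3767


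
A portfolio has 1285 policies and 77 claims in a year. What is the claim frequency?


frequency = claims / policies
= 77 / 1285
= 0.0599


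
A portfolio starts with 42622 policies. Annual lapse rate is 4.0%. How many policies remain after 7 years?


remaining = initial * (1 - lapse)^years
= 42622 * (1 - 0.04)^7
= 42622 * 0.751447
= 32028.1944


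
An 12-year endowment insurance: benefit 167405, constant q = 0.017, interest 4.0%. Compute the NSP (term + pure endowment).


Term component = 24542.3706
Pure endowment = 12_p_x * v^12 * benefit = 0.814033 * 0.624597 * 167405 = 85115.8749
NSP = 109658.2455


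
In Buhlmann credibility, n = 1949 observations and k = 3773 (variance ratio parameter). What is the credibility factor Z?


Z = n / (n + k)
= 1949 / (1949 + 3773)
= 1949 / 5722
= 0.3406


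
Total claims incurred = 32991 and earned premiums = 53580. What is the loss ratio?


Loss ratio = claims / premiums
= 32991 / 53580
= 0.6157


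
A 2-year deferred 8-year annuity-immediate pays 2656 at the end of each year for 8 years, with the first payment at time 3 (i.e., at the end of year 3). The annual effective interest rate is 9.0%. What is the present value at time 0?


PV at time 2 of the 8-year annuity-immediate:
a_n = 2656 * (1-(1+0.09)^(-8))/0.09 = 14700.4796
Discount back 2 years to time 0:
PV = 14700.4796 * (1+0.09)^(-2)
= 14700.4796 * 0.84168
= 12373.0995


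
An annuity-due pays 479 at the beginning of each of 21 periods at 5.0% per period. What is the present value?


PV_due = PMT * (1-(1+i)^(-n))/i * (1+i)
PV_immediate = 6141.3321
PV_due = 6141.3321 * 1.05
= 6448.3988


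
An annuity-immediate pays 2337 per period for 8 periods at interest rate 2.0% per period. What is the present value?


PV = PMT * (1 - (1+i)^(-n)) / i
= 2337 * (1 - (1+0.02)^(-8)) / 0.02
= 2337 * (1 - 0.85349) / 0.02
= 2337 * 7.325481
= 17119.6501


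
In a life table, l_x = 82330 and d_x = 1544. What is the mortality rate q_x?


q_x = d_x / l_x
= 1544 / 82330
= 0.0188


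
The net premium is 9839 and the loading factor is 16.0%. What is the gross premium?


Gross = net * (1 + loading)
= 9839 * (1 + 0.16)
= 9839 * 1.16
= 11413.24


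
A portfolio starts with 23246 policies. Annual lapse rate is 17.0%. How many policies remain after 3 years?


remaining = initial * (1 - lapse)^years
= 23246 * (1 - 0.17)^3
= 23246 * 0.571787
= 13291.7606


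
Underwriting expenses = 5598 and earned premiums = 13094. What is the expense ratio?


Expense ratio = expenses / premiums
= 5598 / 13094
= 0.4275


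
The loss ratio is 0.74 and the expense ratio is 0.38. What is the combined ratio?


Combined ratio = loss ratio + expense ratio
= 0.74 + 0.38
= 1.12


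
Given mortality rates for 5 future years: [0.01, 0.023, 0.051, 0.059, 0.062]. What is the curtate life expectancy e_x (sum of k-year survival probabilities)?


e_x = sum_{k=1}^{n} k_p_x
k_p_x values:
  1_p_x = 0.99
  2_p_x = 0.96723
  3_p_x = 0.917901
  4_p_x = 0.863745
  5_p_x = 0.810193
e_x = 4.5491


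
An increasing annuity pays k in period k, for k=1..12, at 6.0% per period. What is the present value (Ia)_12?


(Ia)_n = sum_{k=1}^{n} k * v^k, v = 1/(1+i)
v = 0.943396
Sum computed term by term:
(Ia)_12 = 48.7207


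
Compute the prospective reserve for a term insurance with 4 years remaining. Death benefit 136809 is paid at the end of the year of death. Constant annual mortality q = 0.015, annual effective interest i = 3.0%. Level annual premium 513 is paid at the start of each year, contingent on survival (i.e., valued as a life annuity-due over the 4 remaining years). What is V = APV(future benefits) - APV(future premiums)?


v = 1/(1+i) = 0.970874
APV(future benefits) per unit = sum_{k=0}^{3} k_p_x * q * v^(k+1) = 0.054545
APV(future benefits) = 136809 * 0.054545 = 7462.2317
Life annuity-due factor ä_{x:4} = sum_{k=0}^{3} k_p_x * v^k = 3.745416
APV(future premiums) = 513 * 3.745416 = 1921.3983
V = 7462.2317 - 1921.3983
= 5540.8335


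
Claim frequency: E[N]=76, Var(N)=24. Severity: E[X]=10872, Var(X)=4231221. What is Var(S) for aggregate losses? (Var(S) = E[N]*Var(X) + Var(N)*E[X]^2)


Var(S) = E[N]*Var(X) + Var(N)*E[X]^2
= 76*4231221 + 24*10872^2
= 321572796 + 2836809216
= 3.1584e+09


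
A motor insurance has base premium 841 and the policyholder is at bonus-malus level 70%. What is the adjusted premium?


adjusted = base * BM_level / 100
= 841 * 70 / 100
= 841 * 0.7
= 588.7


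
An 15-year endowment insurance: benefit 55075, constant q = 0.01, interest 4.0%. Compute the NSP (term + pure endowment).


Term component = 5754.678
Pure endowment = 15_p_x * v^15 * benefit = 0.860058 * 0.555265 * 55075 = 26301.6101
NSP = 32056.2881


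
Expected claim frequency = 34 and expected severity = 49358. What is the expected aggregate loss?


E[S] = E[N] * E[X]
= 34 * 49358
= 1.6782e+06


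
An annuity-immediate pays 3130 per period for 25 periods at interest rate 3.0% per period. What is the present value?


PV = PMT * (1 - (1+i)^(-n)) / i
= 3130 * (1 - (1+0.03)^(-25)) / 0.03
= 3130 * (1 - 0.477606) / 0.03
= 3130 * 17.413148
= 54503.1523


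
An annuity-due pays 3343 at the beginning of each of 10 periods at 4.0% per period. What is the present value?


PV_due = PMT * (1-(1+i)^(-n))/i * (1+i)
PV_immediate = 27114.7246
PV_due = 27114.7246 * 1.04
= 28199.3136


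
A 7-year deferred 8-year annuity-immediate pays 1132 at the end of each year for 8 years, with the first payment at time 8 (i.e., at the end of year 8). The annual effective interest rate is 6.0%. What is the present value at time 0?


PV at time 7 of the 8-year annuity-immediate:
a_n = 1132 * (1-(1+0.06)^(-8))/0.06 = 7029.4866
Discount back 7 years to time 0:
PV = 7029.4866 * (1+0.06)^(-7)
= 7029.4866 * 0.665057
= 4675.0101


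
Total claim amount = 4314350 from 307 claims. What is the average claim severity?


severity = total / number
= 4314350 / 307
= 14053.2573


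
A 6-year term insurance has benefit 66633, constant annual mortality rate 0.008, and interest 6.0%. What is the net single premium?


NSP = benefit * sum_{k=0}^{n-1} k_p_x * q * v^(k+1)
With constant q=0.008, v=0.943396
Sum = 0.038613
NSP = 66633 * 0.038613
= 2572.8803


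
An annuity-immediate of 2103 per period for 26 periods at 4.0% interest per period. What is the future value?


FV = PMT * ((1+i)^n - 1) / i
= 2103 * ((1.04)^26 - 1) / 0.04
= 2103 * (2.77247 - 1) / 0.04
= 93187.5989


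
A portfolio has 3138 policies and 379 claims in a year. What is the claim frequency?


frequency = claims / policies
= 379 / 3138
= 0.1208


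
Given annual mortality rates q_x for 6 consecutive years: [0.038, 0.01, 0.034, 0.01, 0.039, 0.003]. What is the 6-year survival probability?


p_k = 1 - q_k for each year
Survival = product of (1 - q_k)
= 0.962 * 0.99 * 0.966 * 0.99 * 0.961 * 0.997
= 0.8727


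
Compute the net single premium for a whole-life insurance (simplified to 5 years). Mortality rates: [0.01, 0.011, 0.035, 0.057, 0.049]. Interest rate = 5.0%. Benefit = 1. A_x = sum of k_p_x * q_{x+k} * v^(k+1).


v = 0.952381
Year 0: k_p_x=1.0, q=0.01, term=0.009524
Year 1: k_p_x=0.99, q=0.011, term=0.009878
Year 2: k_p_x=0.97911, q=0.035, term=0.029603
Year 3: k_p_x=0.944841, q=0.057, term=0.044307
Year 4: k_p_x=0.890985, q=0.049, term=0.034207
A_x = 0.1275


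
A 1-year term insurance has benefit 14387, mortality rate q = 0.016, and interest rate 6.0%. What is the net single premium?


NSP = benefit * q * v
v = 1/(1+i) = 0.943396
NSP = 14387 * 0.016 * 0.943396
= 217.1623


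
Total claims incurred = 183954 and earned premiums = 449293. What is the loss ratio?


Loss ratio = claims / premiums
= 183954 / 449293
= 0.4094


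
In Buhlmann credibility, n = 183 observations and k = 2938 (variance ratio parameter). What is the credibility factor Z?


Z = n / (n + k)
= 183 / (183 + 2938)
= 183 / 3121
= 0.0586


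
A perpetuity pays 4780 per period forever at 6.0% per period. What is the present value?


PV = PMT / i
= 4780 / 0.06
= 79666.6667


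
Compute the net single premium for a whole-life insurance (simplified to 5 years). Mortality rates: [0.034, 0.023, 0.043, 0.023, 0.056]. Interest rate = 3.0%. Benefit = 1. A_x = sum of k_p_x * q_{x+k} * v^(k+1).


v = 0.970874
Year 0: k_p_x=1.0, q=0.034, term=0.03301
Year 1: k_p_x=0.966, q=0.023, term=0.020943
Year 2: k_p_x=0.943782, q=0.043, term=0.037139
Year 3: k_p_x=0.903199, q=0.023, term=0.018457
Year 4: k_p_x=0.882426, q=0.056, term=0.042627
A_x = 0.1522


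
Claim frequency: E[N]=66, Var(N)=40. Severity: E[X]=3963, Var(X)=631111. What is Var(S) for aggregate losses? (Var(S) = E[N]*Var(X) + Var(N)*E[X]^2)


Var(S) = E[N]*Var(X) + Var(N)*E[X]^2
= 66*631111 + 40*3963^2
= 41653326 + 628214760
= 6.6987e+08


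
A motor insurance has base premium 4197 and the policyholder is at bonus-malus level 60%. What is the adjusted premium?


adjusted = base * BM_level / 100
= 4197 * 60 / 100
= 4197 * 0.6
= 2518.2


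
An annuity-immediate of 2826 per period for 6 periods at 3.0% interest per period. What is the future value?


FV = PMT * ((1+i)^n - 1) / i
= 2826 * ((1.03)^6 - 1) / 0.03
= 2826 * (1.194052 - 1) / 0.03
= 18279.7263


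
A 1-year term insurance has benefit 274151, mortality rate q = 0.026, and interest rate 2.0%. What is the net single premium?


NSP = benefit * q * v
v = 1/(1+i) = 0.980392
NSP = 274151 * 0.026 * 0.980392
= 6988.1627


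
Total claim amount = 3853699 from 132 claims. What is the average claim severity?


severity = total / number
= 3853699 / 132
= 29194.6894


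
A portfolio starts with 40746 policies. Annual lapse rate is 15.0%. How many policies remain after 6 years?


remaining = initial * (1 - lapse)^years
= 40746 * (1 - 0.15)^6
= 40746 * 0.37715
= 15367.3342


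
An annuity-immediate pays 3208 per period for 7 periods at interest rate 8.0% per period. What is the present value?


PV = PMT * (1 - (1+i)^(-n)) / i
= 3208 * (1 - (1+0.08)^(-7)) / 0.08
= 3208 * (1 - 0.58349) / 0.08
= 3208 * 5.20637
= 16702.0351


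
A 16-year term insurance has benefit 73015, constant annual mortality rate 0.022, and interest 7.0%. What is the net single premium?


NSP = benefit * sum_{k=0}^{n-1} k_p_x * q * v^(k+1)
With constant q=0.022, v=0.934579
Sum = 0.182387
NSP = 73015 * 0.182387
= 13316.9824


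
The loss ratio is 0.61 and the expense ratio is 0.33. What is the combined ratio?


Combined ratio = loss ratio + expense ratio
= 0.61 + 0.33
= 0.94


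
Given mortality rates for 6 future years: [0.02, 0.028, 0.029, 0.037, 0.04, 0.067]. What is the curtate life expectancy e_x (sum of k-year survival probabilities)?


e_x = sum_{k=1}^{n} k_p_x
k_p_x values:
  1_p_x = 0.98
  2_p_x = 0.95256
  3_p_x = 0.924936
  4_p_x = 0.890713
  5_p_x = 0.855085
  6_p_x = 0.797794
e_x = 5.4011
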